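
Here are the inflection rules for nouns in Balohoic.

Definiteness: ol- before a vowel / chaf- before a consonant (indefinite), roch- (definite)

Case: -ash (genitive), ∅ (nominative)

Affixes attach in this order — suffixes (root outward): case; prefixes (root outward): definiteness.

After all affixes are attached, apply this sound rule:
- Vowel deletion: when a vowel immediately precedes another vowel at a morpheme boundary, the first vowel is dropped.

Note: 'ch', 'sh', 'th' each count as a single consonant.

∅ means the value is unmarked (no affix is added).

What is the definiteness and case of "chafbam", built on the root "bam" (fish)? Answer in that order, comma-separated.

indefinite, nominative

Segment: chaf-bam.
definiteness: ol/chaf- → indefinite.
case: ∅ → nominative.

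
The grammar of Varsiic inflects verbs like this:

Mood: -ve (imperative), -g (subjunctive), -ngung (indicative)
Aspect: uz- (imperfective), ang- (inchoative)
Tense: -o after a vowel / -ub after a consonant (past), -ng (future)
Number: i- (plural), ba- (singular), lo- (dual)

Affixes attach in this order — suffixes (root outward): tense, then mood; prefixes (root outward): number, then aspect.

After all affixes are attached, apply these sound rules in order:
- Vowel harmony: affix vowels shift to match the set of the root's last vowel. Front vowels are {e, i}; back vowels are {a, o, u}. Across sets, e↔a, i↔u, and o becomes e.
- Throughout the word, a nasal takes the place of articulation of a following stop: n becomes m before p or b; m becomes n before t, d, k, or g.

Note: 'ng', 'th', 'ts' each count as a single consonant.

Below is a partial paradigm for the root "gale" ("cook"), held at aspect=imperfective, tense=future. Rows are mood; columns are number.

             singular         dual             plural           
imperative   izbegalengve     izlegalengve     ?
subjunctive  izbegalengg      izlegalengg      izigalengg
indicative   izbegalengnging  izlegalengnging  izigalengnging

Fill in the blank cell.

izigalengve

Attach number plural i- → igale.
Attach aspect imperfective uz- → uzigale.
Attach tense future -ng → uzigaleng.
Attach mood imperative -ve → uzigalengve.
Apply vowel harmony: uzigalengve → izigalengve.
Nasal assimilation: no change.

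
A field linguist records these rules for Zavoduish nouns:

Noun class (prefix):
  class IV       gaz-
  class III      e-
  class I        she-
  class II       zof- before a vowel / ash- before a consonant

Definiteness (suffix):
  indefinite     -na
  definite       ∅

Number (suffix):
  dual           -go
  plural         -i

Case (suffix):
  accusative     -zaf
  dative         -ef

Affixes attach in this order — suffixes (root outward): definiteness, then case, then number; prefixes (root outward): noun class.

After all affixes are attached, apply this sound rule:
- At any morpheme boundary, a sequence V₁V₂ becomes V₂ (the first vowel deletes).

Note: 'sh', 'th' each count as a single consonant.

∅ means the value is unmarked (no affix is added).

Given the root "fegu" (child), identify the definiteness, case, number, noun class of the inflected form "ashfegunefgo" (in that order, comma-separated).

indefinite, dative, dual, class II

Segment: ash-fegu-na-ef-go.
definiteness: -na → indefinite.
case: -ef → dative.
number: -go → dual.
noun class: zof/ash- → class II.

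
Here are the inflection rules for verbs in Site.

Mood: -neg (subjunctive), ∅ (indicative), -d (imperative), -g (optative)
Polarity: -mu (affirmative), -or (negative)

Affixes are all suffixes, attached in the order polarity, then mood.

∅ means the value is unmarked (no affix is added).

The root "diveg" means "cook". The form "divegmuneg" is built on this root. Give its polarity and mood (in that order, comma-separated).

Segment: diveg-mu-neg.
polarity: -mu → affirmative.
mood: -neg → subjunctive.

affirmative, subjunctive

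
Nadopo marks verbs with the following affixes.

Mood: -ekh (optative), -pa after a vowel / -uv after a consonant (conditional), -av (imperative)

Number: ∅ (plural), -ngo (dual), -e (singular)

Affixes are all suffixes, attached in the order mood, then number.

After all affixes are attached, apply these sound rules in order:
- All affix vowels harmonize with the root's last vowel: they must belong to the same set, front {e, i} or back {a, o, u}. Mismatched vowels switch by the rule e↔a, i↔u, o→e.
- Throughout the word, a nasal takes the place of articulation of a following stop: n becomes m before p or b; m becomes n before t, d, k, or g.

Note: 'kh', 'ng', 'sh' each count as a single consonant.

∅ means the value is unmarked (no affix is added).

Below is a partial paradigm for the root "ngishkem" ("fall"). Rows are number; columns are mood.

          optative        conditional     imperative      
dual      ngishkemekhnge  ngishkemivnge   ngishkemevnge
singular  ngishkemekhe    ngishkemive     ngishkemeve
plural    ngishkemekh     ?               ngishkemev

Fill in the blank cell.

ngishkemiv

Attach mood conditional -uv (after consonant 'm') → ngishkemuv.
number = plural: zero marking, form stays ngishkemuv.
Apply vowel harmony: ngishkemuv → ngishkemiv.
Nasal assimilation: no change.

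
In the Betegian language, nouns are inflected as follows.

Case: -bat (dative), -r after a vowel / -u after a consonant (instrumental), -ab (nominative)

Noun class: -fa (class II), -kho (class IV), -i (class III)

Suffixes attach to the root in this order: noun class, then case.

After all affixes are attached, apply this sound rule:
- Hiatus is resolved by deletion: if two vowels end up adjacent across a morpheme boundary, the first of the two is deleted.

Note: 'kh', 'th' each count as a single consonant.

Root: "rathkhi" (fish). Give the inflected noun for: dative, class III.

rathkhibat

Attach noun class class III -i → rathkhii.
Attach case dative -bat → rathkhiibat.
Apply vowel deletion: rathkhiibat → rathkhibat.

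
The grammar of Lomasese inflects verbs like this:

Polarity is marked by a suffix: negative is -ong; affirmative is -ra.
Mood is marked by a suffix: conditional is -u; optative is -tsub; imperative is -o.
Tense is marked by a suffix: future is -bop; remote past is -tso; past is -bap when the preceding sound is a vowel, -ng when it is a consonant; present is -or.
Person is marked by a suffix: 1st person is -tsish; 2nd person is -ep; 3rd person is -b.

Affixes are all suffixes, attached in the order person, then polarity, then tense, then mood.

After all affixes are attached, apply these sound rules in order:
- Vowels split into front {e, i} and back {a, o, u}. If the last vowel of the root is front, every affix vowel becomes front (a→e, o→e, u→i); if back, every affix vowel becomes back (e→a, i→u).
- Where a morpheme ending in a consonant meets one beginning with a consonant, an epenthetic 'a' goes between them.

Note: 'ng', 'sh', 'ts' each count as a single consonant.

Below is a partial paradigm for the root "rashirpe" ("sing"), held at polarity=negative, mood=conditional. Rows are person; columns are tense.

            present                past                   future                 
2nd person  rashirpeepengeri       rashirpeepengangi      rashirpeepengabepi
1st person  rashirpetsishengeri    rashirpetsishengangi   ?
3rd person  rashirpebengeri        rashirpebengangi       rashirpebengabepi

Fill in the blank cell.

Attach person 1st person -tsish → rashirpetsish.
Attach polarity negative -ong → rashirpetsishong.
Attach tense future -bop → rashirpetsishongbop.
Attach mood conditional -u → rashirpetsishongbopu.
Apply vowel harmony: rashirpetsishongbopu → rashirpetsishengbepi.
Apply epenthesis: rashirpetsishengbepi → rashirpetsishengabepi.

rashirpetsishengabepi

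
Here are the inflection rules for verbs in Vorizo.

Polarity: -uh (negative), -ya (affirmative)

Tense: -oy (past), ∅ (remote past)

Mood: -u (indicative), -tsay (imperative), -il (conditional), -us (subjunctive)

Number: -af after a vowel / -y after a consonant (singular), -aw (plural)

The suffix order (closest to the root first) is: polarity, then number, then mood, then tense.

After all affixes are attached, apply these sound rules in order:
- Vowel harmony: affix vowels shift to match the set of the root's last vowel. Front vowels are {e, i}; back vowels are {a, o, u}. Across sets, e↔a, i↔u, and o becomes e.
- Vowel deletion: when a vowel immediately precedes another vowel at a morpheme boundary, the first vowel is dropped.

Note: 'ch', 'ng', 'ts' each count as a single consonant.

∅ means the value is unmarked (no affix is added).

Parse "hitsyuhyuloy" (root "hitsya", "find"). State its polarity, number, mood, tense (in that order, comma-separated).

negative, singular, conditional, past

Segment: hitsya-uh-y-il-oy.
polarity: -uh → negative.
number: -af/y → singular.
mood: -il → conditional.
tense: -oy → past.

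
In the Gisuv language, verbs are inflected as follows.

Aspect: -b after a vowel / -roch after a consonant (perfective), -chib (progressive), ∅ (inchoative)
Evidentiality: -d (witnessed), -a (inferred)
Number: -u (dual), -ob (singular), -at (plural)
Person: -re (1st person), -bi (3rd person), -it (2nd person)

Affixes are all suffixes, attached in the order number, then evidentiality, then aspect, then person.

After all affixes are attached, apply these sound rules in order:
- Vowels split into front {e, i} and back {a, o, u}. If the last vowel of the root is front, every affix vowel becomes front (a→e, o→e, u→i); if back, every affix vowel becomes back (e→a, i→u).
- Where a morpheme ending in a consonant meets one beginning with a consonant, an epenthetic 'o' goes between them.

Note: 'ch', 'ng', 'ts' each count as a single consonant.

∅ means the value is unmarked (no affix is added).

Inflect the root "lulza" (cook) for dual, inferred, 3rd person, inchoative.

lulzauabu

Attach number dual -u → lulzau.
Attach evidentiality inferred -a → lulzaua.
aspect = inchoative: zero marking, form stays lulzaua.
Attach person 3rd person -bi → lulzauabi.
Apply vowel harmony: lulzauabi → lulzauabu.
Epenthesis: no change.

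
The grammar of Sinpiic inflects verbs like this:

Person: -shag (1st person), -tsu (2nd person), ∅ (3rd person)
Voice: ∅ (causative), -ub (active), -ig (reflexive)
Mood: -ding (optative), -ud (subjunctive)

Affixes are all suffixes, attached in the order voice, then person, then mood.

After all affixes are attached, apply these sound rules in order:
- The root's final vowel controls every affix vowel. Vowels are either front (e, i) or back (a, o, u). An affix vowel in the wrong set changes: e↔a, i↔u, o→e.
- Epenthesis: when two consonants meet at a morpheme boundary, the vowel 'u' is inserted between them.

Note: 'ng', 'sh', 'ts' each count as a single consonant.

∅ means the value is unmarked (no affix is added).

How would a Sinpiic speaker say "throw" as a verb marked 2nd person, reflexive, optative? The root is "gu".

Attach voice reflexive -ig → guig.
Attach person 2nd person -tsu → guigtsu.
Attach mood optative -ding → guigtsuding.
Apply vowel harmony: guigtsuding → guugtsudung.
Apply epenthesis: guugtsudung → guugutsudung.

guugutsudung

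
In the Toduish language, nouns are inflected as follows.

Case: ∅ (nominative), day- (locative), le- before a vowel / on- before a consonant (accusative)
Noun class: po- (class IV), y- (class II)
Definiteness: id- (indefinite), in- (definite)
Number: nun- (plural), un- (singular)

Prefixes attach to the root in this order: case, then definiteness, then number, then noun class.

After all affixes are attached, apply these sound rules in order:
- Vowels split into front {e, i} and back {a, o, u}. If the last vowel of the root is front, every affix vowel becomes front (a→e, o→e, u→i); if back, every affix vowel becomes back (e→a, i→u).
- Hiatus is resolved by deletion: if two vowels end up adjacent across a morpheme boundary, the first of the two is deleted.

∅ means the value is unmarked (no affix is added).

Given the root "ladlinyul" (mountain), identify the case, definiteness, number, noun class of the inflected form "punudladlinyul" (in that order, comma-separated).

nominative, indefinite, singular, class IV

Segment: po-un-id-ladlinyul.
case: ∅ → nominative.
definiteness: id- → indefinite.
number: un- → singular.
noun class: po- → class IV.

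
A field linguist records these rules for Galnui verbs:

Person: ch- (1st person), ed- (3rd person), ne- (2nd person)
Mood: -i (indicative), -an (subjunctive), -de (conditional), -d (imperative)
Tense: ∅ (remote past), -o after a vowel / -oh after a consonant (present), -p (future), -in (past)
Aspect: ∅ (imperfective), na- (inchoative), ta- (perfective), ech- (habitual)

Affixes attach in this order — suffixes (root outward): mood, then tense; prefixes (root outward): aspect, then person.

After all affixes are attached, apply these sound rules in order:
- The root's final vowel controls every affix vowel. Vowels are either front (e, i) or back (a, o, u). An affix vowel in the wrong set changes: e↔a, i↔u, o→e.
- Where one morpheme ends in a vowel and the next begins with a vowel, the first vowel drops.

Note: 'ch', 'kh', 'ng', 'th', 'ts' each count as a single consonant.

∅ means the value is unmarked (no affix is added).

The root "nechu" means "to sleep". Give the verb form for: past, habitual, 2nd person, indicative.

nachnechun

Attach mood indicative -i → nechui.
Attach aspect habitual ech- → echnechui.
Attach person 2nd person ne- → neechnechui.
Attach tense past -in → neechnechuiin.
Apply vowel harmony: neechnechuiin → naachnechuuun.
Apply vowel deletion: naachnechuuun → nachnechun.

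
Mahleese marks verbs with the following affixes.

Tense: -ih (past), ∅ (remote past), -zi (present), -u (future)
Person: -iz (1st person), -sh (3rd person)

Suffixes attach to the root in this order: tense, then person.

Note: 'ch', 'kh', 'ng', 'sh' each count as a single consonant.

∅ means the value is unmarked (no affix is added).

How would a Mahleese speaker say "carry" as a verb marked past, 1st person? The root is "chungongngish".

chungongngishihiz

Attach tense past -ih → chungongngishih.
Attach person 1st person -iz → chungongngishihiz.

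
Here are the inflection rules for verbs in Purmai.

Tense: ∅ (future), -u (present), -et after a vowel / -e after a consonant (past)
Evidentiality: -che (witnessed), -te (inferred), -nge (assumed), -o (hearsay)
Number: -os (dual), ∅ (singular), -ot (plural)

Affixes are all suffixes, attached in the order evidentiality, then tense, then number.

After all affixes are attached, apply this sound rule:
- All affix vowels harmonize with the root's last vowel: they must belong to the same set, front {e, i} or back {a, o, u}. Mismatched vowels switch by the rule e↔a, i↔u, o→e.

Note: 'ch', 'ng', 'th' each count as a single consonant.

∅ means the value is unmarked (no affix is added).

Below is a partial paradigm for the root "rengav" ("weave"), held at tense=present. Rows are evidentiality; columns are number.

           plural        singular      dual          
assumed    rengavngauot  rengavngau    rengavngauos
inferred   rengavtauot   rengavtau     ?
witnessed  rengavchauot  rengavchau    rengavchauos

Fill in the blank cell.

rengavtauos

Attach evidentiality inferred -te → rengavte.
Attach tense present -u → rengavteu.
Attach number dual -os → rengavteuos.
Apply vowel harmony: rengavteuos → rengavtauos.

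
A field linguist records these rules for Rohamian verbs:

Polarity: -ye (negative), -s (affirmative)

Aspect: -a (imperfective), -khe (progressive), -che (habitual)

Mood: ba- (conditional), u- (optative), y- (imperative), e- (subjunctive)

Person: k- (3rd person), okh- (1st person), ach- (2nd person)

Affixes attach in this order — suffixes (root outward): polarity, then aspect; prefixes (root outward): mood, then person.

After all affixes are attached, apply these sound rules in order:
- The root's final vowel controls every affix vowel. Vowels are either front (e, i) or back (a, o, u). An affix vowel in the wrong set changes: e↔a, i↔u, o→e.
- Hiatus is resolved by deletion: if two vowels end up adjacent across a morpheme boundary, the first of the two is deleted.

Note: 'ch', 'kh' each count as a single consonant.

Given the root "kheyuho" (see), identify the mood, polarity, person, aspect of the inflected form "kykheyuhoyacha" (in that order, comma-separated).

Segment: k-y-kheyuho-ye-che.
mood: y- → imperative.
polarity: -ye → negative.
person: k- → 3rd person.
aspect: -che → habitual.

imperative, negative, 3rd person, habitual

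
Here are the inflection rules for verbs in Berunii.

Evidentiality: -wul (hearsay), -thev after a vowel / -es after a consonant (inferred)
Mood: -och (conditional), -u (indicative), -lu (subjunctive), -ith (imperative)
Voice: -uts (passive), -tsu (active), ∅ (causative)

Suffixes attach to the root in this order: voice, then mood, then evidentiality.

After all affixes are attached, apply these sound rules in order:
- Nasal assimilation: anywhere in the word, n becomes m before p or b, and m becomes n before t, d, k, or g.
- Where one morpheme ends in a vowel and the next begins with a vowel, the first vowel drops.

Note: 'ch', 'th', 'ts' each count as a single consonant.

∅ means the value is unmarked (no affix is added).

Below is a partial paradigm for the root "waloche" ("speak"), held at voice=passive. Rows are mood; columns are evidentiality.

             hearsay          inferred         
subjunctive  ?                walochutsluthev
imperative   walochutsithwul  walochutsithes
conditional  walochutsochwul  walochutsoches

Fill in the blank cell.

Attach voice passive -uts → walocheuts.
Attach mood subjunctive -lu → walocheutslu.
Attach evidentiality hearsay -wul → walocheutsluwul.
Nasal assimilation: no change.
Apply vowel deletion: walocheutsluwul → walochutsluwul.

walochutsluwul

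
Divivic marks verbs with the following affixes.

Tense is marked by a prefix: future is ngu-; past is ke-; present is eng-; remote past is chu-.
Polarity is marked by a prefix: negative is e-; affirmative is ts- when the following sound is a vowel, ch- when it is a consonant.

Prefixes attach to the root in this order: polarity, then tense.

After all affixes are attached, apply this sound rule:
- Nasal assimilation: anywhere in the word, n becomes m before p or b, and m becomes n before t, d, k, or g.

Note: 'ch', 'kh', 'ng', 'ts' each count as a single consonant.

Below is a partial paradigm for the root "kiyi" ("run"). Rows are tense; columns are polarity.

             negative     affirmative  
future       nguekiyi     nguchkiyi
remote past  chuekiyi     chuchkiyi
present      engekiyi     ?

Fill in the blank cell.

engchkiyi

Attach polarity affirmative ch- (before consonant 'k') → chkiyi.
Attach tense present eng- → engchkiyi.
Nasal assimilation: no change.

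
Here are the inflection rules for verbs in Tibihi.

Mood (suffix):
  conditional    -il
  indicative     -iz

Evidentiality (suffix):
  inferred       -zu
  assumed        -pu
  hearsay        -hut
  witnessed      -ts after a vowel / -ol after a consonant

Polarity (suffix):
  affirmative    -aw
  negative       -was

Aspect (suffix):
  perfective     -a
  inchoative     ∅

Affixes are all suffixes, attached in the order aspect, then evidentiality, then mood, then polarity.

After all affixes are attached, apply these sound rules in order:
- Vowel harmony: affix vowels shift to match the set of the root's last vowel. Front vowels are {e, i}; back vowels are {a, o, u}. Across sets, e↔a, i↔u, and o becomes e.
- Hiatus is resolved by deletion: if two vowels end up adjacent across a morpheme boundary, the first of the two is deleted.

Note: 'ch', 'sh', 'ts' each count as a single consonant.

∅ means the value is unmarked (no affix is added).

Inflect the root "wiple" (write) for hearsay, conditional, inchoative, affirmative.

aspect = inchoative: zero marking, form stays wiple.
Attach evidentiality hearsay -hut → wiplehut.
Attach mood conditional -il → wiplehutil.
Attach polarity affirmative -aw → wiplehutilaw.
Apply vowel harmony: wiplehutilaw → wiplehitilew.
Vowel deletion: no change.

wiplehitilew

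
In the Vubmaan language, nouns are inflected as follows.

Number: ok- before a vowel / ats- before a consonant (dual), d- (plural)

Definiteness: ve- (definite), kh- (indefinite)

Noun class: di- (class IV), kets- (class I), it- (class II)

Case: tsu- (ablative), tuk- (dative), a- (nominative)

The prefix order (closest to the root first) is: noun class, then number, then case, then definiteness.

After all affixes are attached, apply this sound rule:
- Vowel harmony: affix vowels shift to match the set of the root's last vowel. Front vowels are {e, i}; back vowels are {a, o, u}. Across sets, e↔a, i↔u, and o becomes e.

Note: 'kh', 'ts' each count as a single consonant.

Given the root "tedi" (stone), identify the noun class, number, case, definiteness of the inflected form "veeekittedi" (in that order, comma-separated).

class II, dual, nominative, definite

Segment: ve-a-ok-it-tedi.
noun class: it- → class II.
number: ok/ats- → dual.
case: a- → nominative.
definiteness: ve- → definite.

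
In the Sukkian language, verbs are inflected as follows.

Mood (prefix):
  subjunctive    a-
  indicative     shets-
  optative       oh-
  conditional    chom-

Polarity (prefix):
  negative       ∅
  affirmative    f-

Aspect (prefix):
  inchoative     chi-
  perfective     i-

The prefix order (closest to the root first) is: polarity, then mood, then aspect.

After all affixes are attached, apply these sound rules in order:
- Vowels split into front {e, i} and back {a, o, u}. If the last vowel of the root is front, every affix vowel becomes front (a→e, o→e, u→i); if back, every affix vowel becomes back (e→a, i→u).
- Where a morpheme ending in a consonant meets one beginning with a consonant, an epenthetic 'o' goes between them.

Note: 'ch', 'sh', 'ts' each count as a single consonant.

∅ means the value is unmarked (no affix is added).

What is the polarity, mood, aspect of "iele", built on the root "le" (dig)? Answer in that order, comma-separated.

negative, subjunctive, perfective

Segment: i-a-le.
polarity: ∅ → negative.
mood: a- → subjunctive.
aspect: i- → perfective.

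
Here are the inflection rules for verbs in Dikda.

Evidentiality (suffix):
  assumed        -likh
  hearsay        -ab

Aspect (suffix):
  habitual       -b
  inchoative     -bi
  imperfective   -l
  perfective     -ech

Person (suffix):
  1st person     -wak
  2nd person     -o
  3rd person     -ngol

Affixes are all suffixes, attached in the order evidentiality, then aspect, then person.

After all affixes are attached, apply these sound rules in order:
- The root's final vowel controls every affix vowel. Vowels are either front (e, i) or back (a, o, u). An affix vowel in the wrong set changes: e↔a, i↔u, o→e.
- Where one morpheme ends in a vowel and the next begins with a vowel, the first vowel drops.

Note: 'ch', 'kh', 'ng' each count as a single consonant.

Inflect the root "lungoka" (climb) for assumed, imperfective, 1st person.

lungokalukhlwak

Attach evidentiality assumed -likh → lungokalikh.
Attach aspect imperfective -l → lungokalikhl.
Attach person 1st person -wak → lungokalikhlwak.
Apply vowel harmony: lungokalikhlwak → lungokalukhlwak.
Vowel deletion: no change.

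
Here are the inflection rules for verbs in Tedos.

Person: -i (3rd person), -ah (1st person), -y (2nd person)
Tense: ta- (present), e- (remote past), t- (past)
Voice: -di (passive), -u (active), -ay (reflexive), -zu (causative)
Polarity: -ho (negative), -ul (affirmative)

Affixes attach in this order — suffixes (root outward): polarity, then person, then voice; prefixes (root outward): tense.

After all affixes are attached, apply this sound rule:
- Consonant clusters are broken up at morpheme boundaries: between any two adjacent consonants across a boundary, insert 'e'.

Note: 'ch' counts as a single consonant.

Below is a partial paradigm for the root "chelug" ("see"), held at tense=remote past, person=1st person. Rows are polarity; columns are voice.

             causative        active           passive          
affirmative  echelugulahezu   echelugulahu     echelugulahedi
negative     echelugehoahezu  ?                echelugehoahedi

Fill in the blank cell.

echelugehoahu

Attach polarity negative -ho → chelugho.
Attach tense remote past e- → echelugho.
Attach person 1st person -ah → echelughoah.
Attach voice active -u → echelughoahu.
Apply epenthesis: echelughoahu → echelugehoahu.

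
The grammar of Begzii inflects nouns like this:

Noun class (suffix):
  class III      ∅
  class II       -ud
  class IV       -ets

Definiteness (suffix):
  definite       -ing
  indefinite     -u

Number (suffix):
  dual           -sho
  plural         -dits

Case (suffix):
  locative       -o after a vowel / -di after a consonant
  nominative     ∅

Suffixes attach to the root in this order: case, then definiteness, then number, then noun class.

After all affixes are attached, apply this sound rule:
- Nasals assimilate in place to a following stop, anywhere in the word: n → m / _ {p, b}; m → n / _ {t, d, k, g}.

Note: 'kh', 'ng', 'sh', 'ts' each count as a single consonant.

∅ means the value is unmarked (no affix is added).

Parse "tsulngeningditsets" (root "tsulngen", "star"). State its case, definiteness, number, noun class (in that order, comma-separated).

nominative, definite, plural, class IV

Segment: tsulngen-ing-dits-ets.
case: ∅ → nominative.
definiteness: -ing → definite.
number: -dits → plural.
noun class: -ets → class IV.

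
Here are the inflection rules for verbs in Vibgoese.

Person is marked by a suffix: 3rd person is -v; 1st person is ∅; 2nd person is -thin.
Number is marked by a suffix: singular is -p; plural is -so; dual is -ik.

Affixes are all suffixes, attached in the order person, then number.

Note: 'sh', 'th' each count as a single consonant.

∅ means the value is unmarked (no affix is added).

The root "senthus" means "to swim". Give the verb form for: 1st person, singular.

person = 1st person: zero marking, form stays senthus.
Attach number singular -p → senthusp.

senthusp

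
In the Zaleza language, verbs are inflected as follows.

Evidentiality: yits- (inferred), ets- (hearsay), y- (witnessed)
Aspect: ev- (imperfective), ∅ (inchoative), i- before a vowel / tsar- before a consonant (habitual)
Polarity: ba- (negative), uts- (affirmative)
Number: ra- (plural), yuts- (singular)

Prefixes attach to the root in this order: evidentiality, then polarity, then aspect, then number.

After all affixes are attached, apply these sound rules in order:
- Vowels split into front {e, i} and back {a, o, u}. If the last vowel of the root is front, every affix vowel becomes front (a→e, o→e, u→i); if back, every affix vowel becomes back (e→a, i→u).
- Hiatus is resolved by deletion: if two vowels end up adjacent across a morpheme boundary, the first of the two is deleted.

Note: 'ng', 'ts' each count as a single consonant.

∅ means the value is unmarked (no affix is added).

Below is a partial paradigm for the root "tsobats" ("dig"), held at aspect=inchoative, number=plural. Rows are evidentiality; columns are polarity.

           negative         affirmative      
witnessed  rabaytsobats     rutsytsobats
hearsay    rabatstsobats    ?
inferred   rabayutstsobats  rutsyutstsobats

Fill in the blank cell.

rutsatstsobats

Attach evidentiality hearsay ets- → etstsobats.
Attach polarity affirmative uts- → utsetstsobats.
aspect = inchoative: zero marking, form stays utsetstsobats.
Attach number plural ra- → rautsetstsobats.
Apply vowel harmony: rautsetstsobats → rautsatstsobats.
Apply vowel deletion: rautsatstsobats → rutsatstsobats.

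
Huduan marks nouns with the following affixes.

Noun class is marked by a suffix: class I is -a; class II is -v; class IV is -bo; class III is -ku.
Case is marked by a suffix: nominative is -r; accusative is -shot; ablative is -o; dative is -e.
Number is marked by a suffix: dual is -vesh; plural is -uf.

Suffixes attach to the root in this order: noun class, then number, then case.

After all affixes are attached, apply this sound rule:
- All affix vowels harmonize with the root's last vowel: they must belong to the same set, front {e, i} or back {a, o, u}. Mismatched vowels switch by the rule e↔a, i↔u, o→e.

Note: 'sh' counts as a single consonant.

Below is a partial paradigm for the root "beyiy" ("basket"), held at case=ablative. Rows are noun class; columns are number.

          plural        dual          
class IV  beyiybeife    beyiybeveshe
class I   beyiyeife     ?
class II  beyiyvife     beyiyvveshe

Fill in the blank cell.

beyiyeveshe

Attach noun class class I -a → beyiya.
Attach number dual -vesh → beyiyavesh.
Attach case ablative -o → beyiyavesho.
Apply vowel harmony: beyiyavesho → beyiyeveshe.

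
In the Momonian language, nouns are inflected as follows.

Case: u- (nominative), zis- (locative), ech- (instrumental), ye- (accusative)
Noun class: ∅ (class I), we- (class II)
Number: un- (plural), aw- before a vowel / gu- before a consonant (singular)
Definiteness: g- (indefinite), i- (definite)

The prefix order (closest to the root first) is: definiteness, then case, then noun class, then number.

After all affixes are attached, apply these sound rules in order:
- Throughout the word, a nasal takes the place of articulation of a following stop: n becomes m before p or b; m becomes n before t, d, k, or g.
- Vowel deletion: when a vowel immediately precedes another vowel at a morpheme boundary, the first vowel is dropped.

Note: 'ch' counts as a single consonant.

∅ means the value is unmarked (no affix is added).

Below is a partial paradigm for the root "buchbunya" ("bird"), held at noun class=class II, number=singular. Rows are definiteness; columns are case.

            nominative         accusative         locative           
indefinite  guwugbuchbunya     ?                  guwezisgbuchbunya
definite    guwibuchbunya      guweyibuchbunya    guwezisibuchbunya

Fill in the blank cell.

Attach definiteness indefinite g- → gbuchbunya.
Attach case accusative ye- → yegbuchbunya.
Attach noun class class II we- → weyegbuchbunya.
Attach number singular gu- (before consonant 'w') → guweyegbuchbunya.
Nasal assimilation: no change.
Vowel deletion: no change.

guweyegbuchbunya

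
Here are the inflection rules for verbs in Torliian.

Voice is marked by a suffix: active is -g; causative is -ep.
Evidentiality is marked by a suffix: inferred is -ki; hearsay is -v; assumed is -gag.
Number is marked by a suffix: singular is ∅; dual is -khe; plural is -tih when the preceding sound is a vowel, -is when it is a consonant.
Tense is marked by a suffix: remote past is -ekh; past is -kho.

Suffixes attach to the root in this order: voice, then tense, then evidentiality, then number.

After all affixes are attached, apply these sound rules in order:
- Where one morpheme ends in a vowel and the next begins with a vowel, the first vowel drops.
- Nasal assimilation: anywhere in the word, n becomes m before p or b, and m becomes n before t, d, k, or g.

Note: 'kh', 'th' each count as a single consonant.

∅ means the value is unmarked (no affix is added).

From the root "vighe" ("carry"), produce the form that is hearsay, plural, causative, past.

Attach voice causative -ep → vigheep.
Attach tense past -kho → vigheepkho.
Attach evidentiality hearsay -v → vigheepkhov.
Attach number plural -is (after consonant 'v') → vigheepkhovis.
Apply vowel deletion: vigheepkhovis → vighepkhovis.
Nasal assimilation: no change.

vighepkhovis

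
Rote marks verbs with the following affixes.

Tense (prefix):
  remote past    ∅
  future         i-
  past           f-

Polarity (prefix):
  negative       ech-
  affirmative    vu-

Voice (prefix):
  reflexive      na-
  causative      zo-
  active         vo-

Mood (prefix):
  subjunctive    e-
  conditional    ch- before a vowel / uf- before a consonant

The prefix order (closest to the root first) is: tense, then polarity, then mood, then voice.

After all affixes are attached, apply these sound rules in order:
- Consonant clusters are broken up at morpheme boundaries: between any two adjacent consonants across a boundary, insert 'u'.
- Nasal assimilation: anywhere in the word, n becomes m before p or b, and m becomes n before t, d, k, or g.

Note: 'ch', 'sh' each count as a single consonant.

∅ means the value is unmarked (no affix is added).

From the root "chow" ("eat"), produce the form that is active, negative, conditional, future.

Attach tense future i- → ichow.
Attach polarity negative ech- → echichow.
Attach mood conditional ch- (before vowel 'e') → chechichow.
Attach voice active vo- → vochechichow.
Epenthesis: no change.
Nasal assimilation: no change.

vochechichow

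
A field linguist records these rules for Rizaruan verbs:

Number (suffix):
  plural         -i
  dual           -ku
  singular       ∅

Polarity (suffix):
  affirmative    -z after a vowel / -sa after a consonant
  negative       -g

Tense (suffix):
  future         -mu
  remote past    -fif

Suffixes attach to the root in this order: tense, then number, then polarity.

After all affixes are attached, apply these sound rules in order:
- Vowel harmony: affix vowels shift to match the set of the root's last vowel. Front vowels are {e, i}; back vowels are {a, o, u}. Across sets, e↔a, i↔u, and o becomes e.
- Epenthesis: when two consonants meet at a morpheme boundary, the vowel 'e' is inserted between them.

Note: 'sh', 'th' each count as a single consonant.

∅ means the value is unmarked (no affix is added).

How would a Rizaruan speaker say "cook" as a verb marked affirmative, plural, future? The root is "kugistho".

kugisthomuuz

Attach tense future -mu → kugisthomu.
Attach number plural -i → kugisthomui.
Attach polarity affirmative -z (after vowel 'i') → kugisthomuiz.
Apply vowel harmony: kugisthomuiz → kugisthomuuz.
Epenthesis: no change.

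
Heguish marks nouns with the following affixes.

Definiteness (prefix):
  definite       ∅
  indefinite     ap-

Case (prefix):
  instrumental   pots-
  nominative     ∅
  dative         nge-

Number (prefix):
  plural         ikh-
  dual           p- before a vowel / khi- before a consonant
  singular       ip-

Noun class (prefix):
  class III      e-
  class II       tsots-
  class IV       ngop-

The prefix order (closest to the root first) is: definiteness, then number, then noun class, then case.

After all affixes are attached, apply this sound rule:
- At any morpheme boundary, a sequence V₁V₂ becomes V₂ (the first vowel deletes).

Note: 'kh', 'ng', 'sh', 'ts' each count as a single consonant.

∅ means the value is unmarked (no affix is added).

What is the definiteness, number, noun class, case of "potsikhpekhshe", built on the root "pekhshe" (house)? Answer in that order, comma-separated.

definite, plural, class III, instrumental

Segment: pots-e-ikh-pekhshe.
definiteness: ∅ → definite.
number: ikh- → plural.
noun class: e- → class III.
case: pots- → instrumental.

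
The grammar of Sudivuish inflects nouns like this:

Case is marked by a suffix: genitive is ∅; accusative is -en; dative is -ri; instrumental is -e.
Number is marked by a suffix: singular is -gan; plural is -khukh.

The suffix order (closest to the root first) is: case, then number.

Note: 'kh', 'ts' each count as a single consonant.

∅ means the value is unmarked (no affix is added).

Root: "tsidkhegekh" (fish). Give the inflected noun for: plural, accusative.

tsidkhegekhenkhukh

Attach case accusative -en → tsidkhegekhen.
Attach number plural -khukh → tsidkhegekhenkhukh.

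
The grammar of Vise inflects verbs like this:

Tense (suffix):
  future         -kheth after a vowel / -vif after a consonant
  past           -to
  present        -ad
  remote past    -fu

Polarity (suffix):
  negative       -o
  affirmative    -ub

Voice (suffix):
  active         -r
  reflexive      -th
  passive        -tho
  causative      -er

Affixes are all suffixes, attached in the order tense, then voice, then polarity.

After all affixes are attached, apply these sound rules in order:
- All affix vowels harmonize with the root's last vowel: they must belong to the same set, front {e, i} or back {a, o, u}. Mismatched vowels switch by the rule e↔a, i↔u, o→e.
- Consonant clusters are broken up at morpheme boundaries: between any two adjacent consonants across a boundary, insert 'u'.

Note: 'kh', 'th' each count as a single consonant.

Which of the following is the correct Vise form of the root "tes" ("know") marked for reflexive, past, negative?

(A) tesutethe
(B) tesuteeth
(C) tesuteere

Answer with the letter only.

A

Attach tense past -to → testo.
Attach voice reflexive -th → testoth.
Attach polarity negative -o → testotho.
Apply vowel harmony: testotho → testethe.
Apply epenthesis: testethe → tesutethe.
So the correct form is tesutethe, option (A).
(B) tesuteeth is wrong: it has the affixes in the wrong order.
(C) tesuteere is wrong: it uses causative instead of reflexive for voice.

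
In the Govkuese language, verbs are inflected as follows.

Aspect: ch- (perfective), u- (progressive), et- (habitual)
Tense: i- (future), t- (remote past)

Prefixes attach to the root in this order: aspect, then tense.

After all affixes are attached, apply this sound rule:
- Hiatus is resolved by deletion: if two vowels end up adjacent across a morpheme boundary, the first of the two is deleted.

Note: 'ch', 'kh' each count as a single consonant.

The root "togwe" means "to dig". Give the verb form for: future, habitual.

Attach aspect habitual et- → ettogwe.
Attach tense future i- → iettogwe.
Apply vowel deletion: iettogwe → ettogwe.

ettogwe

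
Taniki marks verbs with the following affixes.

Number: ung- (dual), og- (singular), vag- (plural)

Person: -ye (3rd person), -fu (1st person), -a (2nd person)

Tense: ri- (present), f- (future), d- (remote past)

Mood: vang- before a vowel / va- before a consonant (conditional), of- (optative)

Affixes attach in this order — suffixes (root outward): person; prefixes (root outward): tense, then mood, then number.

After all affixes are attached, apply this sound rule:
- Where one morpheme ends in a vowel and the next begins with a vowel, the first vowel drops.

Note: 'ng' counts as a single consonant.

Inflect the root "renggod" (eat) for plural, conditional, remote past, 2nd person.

vagvadrenggoda

Attach person 2nd person -a → renggoda.
Attach tense remote past d- → drenggoda.
Attach mood conditional va- (before consonant 'd') → vadrenggoda.
Attach number plural vag- → vagvadrenggoda.
Vowel deletion: no change.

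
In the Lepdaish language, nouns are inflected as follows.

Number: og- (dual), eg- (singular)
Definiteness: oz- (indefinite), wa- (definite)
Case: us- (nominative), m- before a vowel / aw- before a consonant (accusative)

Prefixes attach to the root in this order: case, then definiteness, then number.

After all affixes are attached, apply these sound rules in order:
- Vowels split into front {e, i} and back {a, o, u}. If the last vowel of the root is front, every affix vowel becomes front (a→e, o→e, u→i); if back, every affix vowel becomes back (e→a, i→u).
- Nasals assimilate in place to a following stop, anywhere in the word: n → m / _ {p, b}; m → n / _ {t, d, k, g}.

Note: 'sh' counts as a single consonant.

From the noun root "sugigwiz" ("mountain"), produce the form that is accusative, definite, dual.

egweewsugigwiz

Attach case accusative aw- (before consonant 's') → awsugigwiz.
Attach definiteness definite wa- → waawsugigwiz.
Attach number dual og- → ogwaawsugigwiz.
Apply vowel harmony: ogwaawsugigwiz → egweewsugigwiz.
Nasal assimilation: no change.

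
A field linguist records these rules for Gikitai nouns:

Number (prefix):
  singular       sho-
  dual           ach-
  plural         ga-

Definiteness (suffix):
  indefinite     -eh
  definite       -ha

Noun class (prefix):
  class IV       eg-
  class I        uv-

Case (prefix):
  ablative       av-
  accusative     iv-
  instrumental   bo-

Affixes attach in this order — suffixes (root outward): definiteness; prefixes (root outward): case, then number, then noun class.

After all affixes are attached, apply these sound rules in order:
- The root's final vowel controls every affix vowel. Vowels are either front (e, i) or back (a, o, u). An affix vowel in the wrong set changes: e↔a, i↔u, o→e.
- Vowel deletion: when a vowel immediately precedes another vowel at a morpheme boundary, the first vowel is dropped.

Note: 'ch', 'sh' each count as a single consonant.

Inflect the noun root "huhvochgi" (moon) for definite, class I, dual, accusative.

ivechivhuhvochgihe

Attach case accusative iv- → ivhuhvochgi.
Attach definiteness definite -ha → ivhuhvochgiha.
Attach number dual ach- → achivhuhvochgiha.
Attach noun class class I uv- → uvachivhuhvochgiha.
Apply vowel harmony: uvachivhuhvochgiha → ivechivhuhvochgihe.
Vowel deletion: no change.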